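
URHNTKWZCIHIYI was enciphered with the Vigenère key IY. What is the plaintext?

MTZPLMOBUKZKQK

Repeat the key across the ciphertext: IYIYIYIYIYIYIY
U(20)−I(8): 12 → M
R(17)−Y(24): -7≡19 → T
H(7)−I(8): -1≡25 → Z
N(13)−Y(24): -11≡15 → P
T(19)−I(8): 11 → L
K(10)−Y(24): -14≡12 → M
W(22)−I(8): 14 → O
Z(25)−Y(24): 1 → B
C(2)−I(8): -6≡20 → U
I(8)−Y(24): -16≡10 → K
H(7)−I(8): -1≡25 → Z
I(8)−Y(24): -16≡10 → K
Y(24)−I(8): 16 → Q
I(8)−Y(24): -16≡10 → K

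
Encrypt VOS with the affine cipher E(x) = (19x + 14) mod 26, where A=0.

V(21): 19·21+14=413≡23 → X
O(14): 19·14+14=280≡20 → U
S(18): 19·18+14=356≡18 → S

XUS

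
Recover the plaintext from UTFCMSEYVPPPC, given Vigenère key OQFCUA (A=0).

Repeat the key across the ciphertext: OQFCUAOQFCUAO
U(20)−O(14): 6 → G
T(19)−Q(16): 3 → D
F(5)−F(5): 0 → A
C(2)−C(2): 0 → A
M(12)−U(20): -8≡18 → S
S(18)−A(0): 18 → S
E(4)−O(14): -10≡16 → Q
Y(24)−Q(16): 8 → I
V(21)−F(5): 16 → Q
P(15)−C(2): 13 → N
P(15)−U(20): -5≡21 → V
P(15)−A(0): 15 → P
C(2)−O(14): -12≡14 → O

GDAASSQIQNVPO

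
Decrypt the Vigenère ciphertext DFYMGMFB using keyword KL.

Repeat the key across the ciphertext: KLKLKLKL
D(3)−K(10): -7≡19 → T
F(5)−L(11): -6≡20 → U
Y(24)−K(10): 14 → O
M(12)−L(11): 1 → B
G(6)−K(10): -4≡22 → W
M(12)−L(11): 1 → B
F(5)−K(10): -5≡21 → V
B(1)−L(11): -10≡16 → Q

TUOBWBVQ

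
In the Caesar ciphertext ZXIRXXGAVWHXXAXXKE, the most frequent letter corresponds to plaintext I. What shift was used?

The most frequent ciphertext letter is X (appears 7 times).
X is position 23; I is position 8.
Shift = 15.

15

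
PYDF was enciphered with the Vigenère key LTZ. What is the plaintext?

EFEU

Repeat the key across the ciphertext: LTZL
P(15)−L(11): 4 → E
Y(24)−T(19): 5 → F
D(3)−Z(25): -22≡4 → E
F(5)−L(11): -6≡20 → U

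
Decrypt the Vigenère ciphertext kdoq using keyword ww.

ohsu

Repeat the key across the ciphertext: wwww
k(10)−w(22): -12≡14 → o
d(3)−w(22): -19≡7 → h
o(14)−w(22): -8≡18 → s
q(16)−w(22): -6≡20 → u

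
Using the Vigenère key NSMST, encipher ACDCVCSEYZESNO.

Repeat the key across the message: NSMSTNSMSTNSMS
A(0)+N(13): 13 → N
C(2)+S(18): 20 → U
D(3)+M(12): 15 → P
C(2)+S(18): 20 → U
V(21)+T(19): 40≡14 → O
C(2)+N(13): 15 → P
S(18)+S(18): 36≡10 → K
E(4)+M(12): 16 → Q
Y(24)+S(18): 42≡16 → Q
Z(25)+T(19): 44≡18 → S
E(4)+N(13): 17 → R
S(18)+S(18): 36≡10 → K
N(13)+M(12): 25 → Z
O(14)+S(18): 32≡6 → G

NUPUOPKQQSRKZG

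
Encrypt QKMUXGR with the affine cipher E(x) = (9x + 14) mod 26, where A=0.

CASMNQL

Q(16): 9·16+14=158≡2 → C
K(10): 9·10+14=104≡0 → A
M(12): 9·12+14=122≡18 → S
U(20): 9·20+14=194≡12 → M
X(23): 9·23+14=221≡13 → N
G(6): 9·6+14=68≡16 → Q
R(17): 9·17+14=167≡11 → L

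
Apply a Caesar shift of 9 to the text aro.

jax

a(0): 0+9=9 → j
r(17): 17+9=26≡0 → a
o(14): 14+9=23 → x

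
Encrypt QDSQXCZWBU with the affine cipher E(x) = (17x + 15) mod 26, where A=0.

BOJBQXYZGR

Q(16): 17·16+15=287≡1 → B
D(3): 17·3+15=66≡14 → O
S(18): 17·18+15=321≡9 → J
Q(16): 17·16+15=287≡1 → B
X(23): 17·23+15=406≡16 → Q
C(2): 17·2+15=49≡23 → X
Z(25): 17·25+15=440≡24 → Y
W(22): 17·22+15=389≡25 → Z
B(1): 17·1+15=32≡6 → G
U(20): 17·20+15=355≡17 → R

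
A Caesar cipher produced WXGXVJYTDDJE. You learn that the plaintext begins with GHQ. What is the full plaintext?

From the crib: W(22)−G(6)=16, so the shift is 16.
Subtract 16 from each ciphertext letter:
W(22): 22−16=6 → G
X(23): 23−16=7 → H
G(6): 6−16=-10≡16 → Q
X(23): 23−16=7 → H
V(21): 21−16=5 → F
J(9): 9−16=-7≡19 → T
Y(24): 24−16=8 → I
T(19): 19−16=3 → D
D(3): 3−16=-13≡13 → N
D(3): 3−16=-13≡13 → N
J(9): 9−16=-7≡19 → T
E(4): 4−16=-12≡14 → O

GHQHFTIDNNTO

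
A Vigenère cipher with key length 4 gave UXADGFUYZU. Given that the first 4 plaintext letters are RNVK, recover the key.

DKFT

Subtract each crib letter from the matching ciphertext letter (mod 26):
U(20)−R(17)=3 → D
X(23)−N(13)=10 → K
A(0)−V(21)=-21≡5 → F
D(3)−K(10)=-7≡19 → T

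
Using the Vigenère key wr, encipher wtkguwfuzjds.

Repeat the key across the message: wrwrwrwrwrwr
w(22)+w(22): 44≡18 → s
t(19)+r(17): 36≡10 → k
k(10)+w(22): 32≡6 → g
g(6)+r(17): 23 → x
u(20)+w(22): 42≡16 → q
w(22)+r(17): 39≡13 → n
f(5)+w(22): 27≡1 → b
u(20)+r(17): 37≡11 → l
z(25)+w(22): 47≡21 → v
j(9)+r(17): 26≡0 → a
d(3)+w(22): 25 → z
s(18)+r(17): 35≡9 → j

skgxqnblvazj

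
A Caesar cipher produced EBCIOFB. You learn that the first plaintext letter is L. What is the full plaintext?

LIJPVMI

From the crib: E(4)−L(11)=-7≡19, so the shift is 19.
Subtract 19 from each ciphertext letter:
E(4): 4−19=-15≡11 → L
B(1): 1−19=-18≡8 → I
C(2): 2−19=-17≡9 → J
I(8): 8−19=-11≡15 → P
O(14): 14−19=-5≡21 → V
F(5): 5−19=-14≡12 → M
B(1): 1−19=-18≡8 → I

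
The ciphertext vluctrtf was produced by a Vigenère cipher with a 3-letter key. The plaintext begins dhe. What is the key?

seq

Subtract each crib letter from the matching ciphertext letter (mod 26):
v(21)−d(3)=18 → s
l(11)−h(7)=4 → e
u(20)−e(4)=16 → q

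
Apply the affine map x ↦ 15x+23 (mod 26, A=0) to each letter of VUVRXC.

V(21): 15·21+23=338≡0 → A
U(20): 15·20+23=323≡11 → L
V(21): 15·21+23=338≡0 → A
R(17): 15·17+23=278≡18 → S
X(23): 15·23+23=368≡4 → E
C(2): 15·2+23=53≡1 → B

ALASEB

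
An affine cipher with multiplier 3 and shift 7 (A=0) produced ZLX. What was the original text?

The inverse of 3 mod 26 is 9, since 3·9=27≡1. Apply D(y)=9·(y−7) mod 26:
Z(25): 9·(25−7)=162≡6 → G
L(11): 9·(11−7)=36≡10 → K
X(23): 9·(23−7)=144≡14 → O

GKO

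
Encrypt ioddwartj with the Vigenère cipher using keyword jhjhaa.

Repeat the key across the message: jhjhaajhj
i(8)+j(9): 17 → r
o(14)+h(7): 21 → v
d(3)+j(9): 12 → m
d(3)+h(7): 10 → k
w(22)+a(0): 22 → w
a(0)+a(0): 0 → a
r(17)+j(9): 26≡0 → a
t(19)+h(7): 26≡0 → a
j(9)+j(9): 18 → s

rvmkwaaas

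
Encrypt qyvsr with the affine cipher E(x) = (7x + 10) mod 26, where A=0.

swbgz

q(16): 7·16+10=122≡18 → s
y(24): 7·24+10=178≡22 → w
v(21): 7·21+10=157≡1 → b
s(18): 7·18+10=136≡6 → g
r(17): 7·17+10=129≡25 → z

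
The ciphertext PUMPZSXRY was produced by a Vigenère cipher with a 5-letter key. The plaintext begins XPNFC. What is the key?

Subtract each crib letter from the matching ciphertext letter (mod 26):
P(15)−X(23)=-8≡18 → S
U(20)−P(15)=5 → F
M(12)−N(13)=-1≡25 → Z
P(15)−F(5)=10 → K
Z(25)−C(2)=23 → X

SFZKX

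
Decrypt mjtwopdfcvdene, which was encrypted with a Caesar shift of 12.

axhkcdrtqjrsbs

m(12): 12−12=0 → a
j(9): 9−12=-3≡23 → x
t(19): 19−12=7 → h
w(22): 22−12=10 → k
o(14): 14−12=2 → c
p(15): 15−12=3 → d
d(3): 3−12=-9≡17 → r
f(5): 5−12=-7≡19 → t
c(2): 2−12=-10≡16 → q
v(21): 21−12=9 → j
d(3): 3−12=-9≡17 → r
e(4): 4−12=-8≡18 → s
n(13): 13−12=1 → b
e(4): 4−12=-8≡18 → s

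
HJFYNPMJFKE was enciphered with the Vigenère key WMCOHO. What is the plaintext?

Repeat the key across the ciphertext: WMCOHOWMCOH
H(7)−W(22): -15≡11 → L
J(9)−M(12): -3≡23 → X
F(5)−C(2): 3 → D
Y(24)−O(14): 10 → K
N(13)−H(7): 6 → G
P(15)−O(14): 1 → B
M(12)−W(22): -10≡16 → Q
J(9)−M(12): -3≡23 → X
F(5)−C(2): 3 → D
K(10)−O(14): -4≡22 → W
E(4)−H(7): -3≡23 → X

LXDKGBQXDWX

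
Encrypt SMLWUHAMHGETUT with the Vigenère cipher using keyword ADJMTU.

Repeat the key across the message: ADJMTUADJMTUAD
S(18)+A(0): 18 → S
M(12)+D(3): 15 → P
L(11)+J(9): 20 → U
W(22)+M(12): 34≡8 → I
U(20)+T(19): 39≡13 → N
H(7)+U(20): 27≡1 → B
A(0)+A(0): 0 → A
M(12)+D(3): 15 → P
H(7)+J(9): 16 → Q
G(6)+M(12): 18 → S
E(4)+T(19): 23 → X
T(19)+U(20): 39≡13 → N
U(20)+A(0): 20 → U
T(19)+D(3): 22 → W

SPUINBAPQSXNUW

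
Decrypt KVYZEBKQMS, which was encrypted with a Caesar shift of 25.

K(10): 10−25=-15≡11 → L
V(21): 21−25=-4≡22 → W
Y(24): 24−25=-1≡25 → Z
Z(25): 25−25=0 → A
E(4): 4−25=-21≡5 → F
B(1): 1−25=-24≡2 → C
K(10): 10−25=-15≡11 → L
Q(16): 16−25=-9≡17 → R
M(12): 12−25=-13≡13 → N
S(18): 18−25=-7≡19 → T

LWZAFCLRNT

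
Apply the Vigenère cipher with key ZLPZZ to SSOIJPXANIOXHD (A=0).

RDDHIOIPMHNIWC

Repeat the key across the message: ZLPZZZLPZZZLPZ
S(18)+Z(25): 43≡17 → R
S(18)+L(11): 29≡3 → D
O(14)+P(15): 29≡3 → D
I(8)+Z(25): 33≡7 → H
J(9)+Z(25): 34≡8 → I
P(15)+Z(25): 40≡14 → O
X(23)+L(11): 34≡8 → I
A(0)+P(15): 15 → P
N(13)+Z(25): 38≡12 → M
I(8)+Z(25): 33≡7 → H
O(14)+Z(25): 39≡13 → N
X(23)+L(11): 34≡8 → I
H(7)+P(15): 22 → W
D(3)+Z(25): 28≡2 → C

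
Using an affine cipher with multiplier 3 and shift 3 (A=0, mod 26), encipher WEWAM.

RPRDN

W(22): 3·22+3=69≡17 → R
E(4): 3·4+3=15 → P
W(22): 3·22+3=69≡17 → R
A(0): 3·0+3=3 → D
M(12): 3·12+3=39≡13 → N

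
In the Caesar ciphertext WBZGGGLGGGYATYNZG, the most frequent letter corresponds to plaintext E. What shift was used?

The most frequent ciphertext letter is G (appears 7 times).
G is position 6; E is position 4.
Shift = 2.

2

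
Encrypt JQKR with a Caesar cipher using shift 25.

IPJQ

J(9): 9+25=34≡8 → I
Q(16): 16+25=41≡15 → P
K(10): 10+25=35≡9 → J
R(17): 17+25=42≡16 → Q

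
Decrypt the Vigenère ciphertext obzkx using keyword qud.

yhwud

Repeat the key across the ciphertext: qudqu
o(14)−q(16): -2≡24 → y
b(1)−u(20): -19≡7 → h
z(25)−d(3): 22 → w
k(10)−q(16): -6≡20 → u
x(23)−u(20): 3 → d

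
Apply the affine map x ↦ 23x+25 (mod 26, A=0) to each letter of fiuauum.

kbrzrrp

f(5): 23·5+25=140≡10 → k
i(8): 23·8+25=209≡1 → b
u(20): 23·20+25=485≡17 → r
a(0): 23·0+25=25 → z
u(20): 23·20+25=485≡17 → r
u(20): 23·20+25=485≡17 → r
m(12): 23·12+25=301≡15 → p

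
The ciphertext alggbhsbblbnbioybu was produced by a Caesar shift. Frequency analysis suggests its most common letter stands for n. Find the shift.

The most frequent ciphertext letter is b (appears 6 times).
b is position 1; n is position 13.
Shift = -12≡14.

14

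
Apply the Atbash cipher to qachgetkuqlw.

q(16) → j(9)
a(0) → z(25)
c(2) → x(23)
h(7) → s(18)
g(6) → t(19)
e(4) → v(21)
t(19) → g(6)
k(10) → p(15)
u(20) → f(5)
q(16) → j(9)
l(11) → o(14)
w(22) → d(3)

jzxstvgpfjod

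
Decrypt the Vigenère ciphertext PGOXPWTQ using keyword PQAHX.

AQOQSHDQ

Repeat the key across the ciphertext: PQAHXPQA
P(15)−P(15): 0 → A
G(6)−Q(16): -10≡16 → Q
O(14)−A(0): 14 → O
X(23)−H(7): 16 → Q
P(15)−X(23): -8≡18 → S
W(22)−P(15): 7 → H
T(19)−Q(16): 3 → D
Q(16)−A(0): 16 → Q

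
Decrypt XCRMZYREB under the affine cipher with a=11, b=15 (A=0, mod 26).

The inverse of 11 mod 26 is 19, since 11·19=209≡1. Apply D(y)=19·(y−15) mod 26:
X(23): 19·(23−15)=152≡22 → W
C(2): 19·(2−15)=-247≡13 → N
R(17): 19·(17−15)=38≡12 → M
M(12): 19·(12−15)=-57≡21 → V
Z(25): 19·(25−15)=190≡8 → I
Y(24): 19·(24−15)=171≡15 → P
R(17): 19·(17−15)=38≡12 → M
E(4): 19·(4−15)=-209≡25 → Z
B(1): 19·(1−15)=-266≡20 → U

WNMVIPMZU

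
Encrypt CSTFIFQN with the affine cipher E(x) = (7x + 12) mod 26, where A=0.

C(2): 7·2+12=26≡0 → A
S(18): 7·18+12=138≡8 → I
T(19): 7·19+12=145≡15 → P
F(5): 7·5+12=47≡21 → V
I(8): 7·8+12=68≡16 → Q
F(5): 7·5+12=47≡21 → V
Q(16): 7·16+12=124≡20 → U
N(13): 7·13+12=103≡25 → Z

AIPVQVUZ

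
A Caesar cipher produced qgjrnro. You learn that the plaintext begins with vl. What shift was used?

From the crib: q(16)−v(21)=-5≡21, so the shift is 21.

21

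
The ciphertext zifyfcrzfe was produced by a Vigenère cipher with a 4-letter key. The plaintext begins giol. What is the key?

Subtract each crib letter from the matching ciphertext letter (mod 26):
z(25)−g(6)=19 → t
i(8)−i(8)=0 → a
f(5)−o(14)=-9≡17 → r
y(24)−l(11)=13 → n

tarn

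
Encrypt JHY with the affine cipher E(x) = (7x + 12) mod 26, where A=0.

J(9): 7·9+12=75≡23 → X
H(7): 7·7+12=61≡9 → J
Y(24): 7·24+12=180≡24 → Y

XJY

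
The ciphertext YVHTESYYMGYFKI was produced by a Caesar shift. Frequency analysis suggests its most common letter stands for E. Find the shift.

The most frequent ciphertext letter is Y (appears 4 times).
Y is position 24; E is position 4.
Shift = 20.

20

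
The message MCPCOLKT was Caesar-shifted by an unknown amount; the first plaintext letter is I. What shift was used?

4

From the crib: M(12)−I(8)=4, so the shift is 4.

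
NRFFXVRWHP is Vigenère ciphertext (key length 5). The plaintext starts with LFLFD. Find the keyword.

CMUAU

Subtract each crib letter from the matching ciphertext letter (mod 26):
N(13)−L(11)=2 → C
R(17)−F(5)=12 → M
F(5)−L(11)=-6≡20 → U
F(5)−F(5)=0 → A
X(23)−D(3)=20 → U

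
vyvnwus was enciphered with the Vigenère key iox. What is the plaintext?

Repeat the key across the ciphertext: ioxioxi
v(21)−i(8): 13 → n
y(24)−o(14): 10 → k
v(21)−x(23): -2≡24 → y
n(13)−i(8): 5 → f
w(22)−o(14): 8 → i
u(20)−x(23): -3≡23 → x
s(18)−i(8): 10 → k

nkyfixk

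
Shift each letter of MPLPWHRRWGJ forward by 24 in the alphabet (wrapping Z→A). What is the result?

M(12): 12+24=36≡10 → K
P(15): 15+24=39≡13 → N
L(11): 11+24=35≡9 → J
P(15): 15+24=39≡13 → N
W(22): 22+24=46≡20 → U
H(7): 7+24=31≡5 → F
R(17): 17+24=41≡15 → P
R(17): 17+24=41≡15 → P
W(22): 22+24=46≡20 → U
G(6): 6+24=30≡4 → E
J(9): 9+24=33≡7 → H

KNJNUFPPUEH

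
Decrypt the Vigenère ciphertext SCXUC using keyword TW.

ZGEYJ

Repeat the key across the ciphertext: TWTWT
S(18)−T(19): -1≡25 → Z
C(2)−W(22): -20≡6 → G
X(23)−T(19): 4 → E
U(20)−W(22): -2≡24 → Y
C(2)−T(19): -17≡9 → J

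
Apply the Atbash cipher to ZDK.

Z(25) → A(0)
D(3) → W(22)
K(10) → P(15)

AWP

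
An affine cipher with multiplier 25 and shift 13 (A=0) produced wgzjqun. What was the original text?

rhoexta

The inverse of 25 mod 26 is 25, since 25·25=625≡1. Apply D(y)=25·(y−13) mod 26:
w(22): 25·(22−13)=225≡17 → r
g(6): 25·(6−13)=-175≡7 → h
z(25): 25·(25−13)=300≡14 → o
j(9): 25·(9−13)=-100≡4 → e
q(16): 25·(16−13)=75≡23 → x
u(20): 25·(20−13)=175≡19 → t
n(13): 25·(13−13)=0 → a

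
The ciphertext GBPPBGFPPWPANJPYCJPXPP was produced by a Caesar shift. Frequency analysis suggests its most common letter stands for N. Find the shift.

2

The most frequent ciphertext letter is P (appears 9 times).
P is position 15; N is position 13.
Shift = 2.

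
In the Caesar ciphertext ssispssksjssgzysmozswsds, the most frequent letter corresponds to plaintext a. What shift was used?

18

The most frequent ciphertext letter is s (appears 12 times).
s is position 18; a is position 0.
Shift = 18.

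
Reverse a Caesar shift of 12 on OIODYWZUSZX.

CWCRMKNIGNL

O(14): 14−12=2 → C
I(8): 8−12=-4≡22 → W
O(14): 14−12=2 → C
D(3): 3−12=-9≡17 → R
Y(24): 24−12=12 → M
W(22): 22−12=10 → K
Z(25): 25−12=13 → N
U(20): 20−12=8 → I
S(18): 18−12=6 → G
Z(25): 25−12=13 → N
X(23): 23−12=11 → L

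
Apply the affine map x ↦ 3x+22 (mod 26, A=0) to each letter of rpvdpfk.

r(17): 3·17+22=73≡21 → v
p(15): 3·15+22=67≡15 → p
v(21): 3·21+22=85≡7 → h
d(3): 3·3+22=31≡5 → f
p(15): 3·15+22=67≡15 → p
f(5): 3·5+22=37≡11 → l
k(10): 3·10+22=52≡0 → a

vphfpla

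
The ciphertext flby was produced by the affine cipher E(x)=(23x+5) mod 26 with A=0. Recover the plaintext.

The inverse of 23 mod 26 is 17, since 23·17=391≡1. Apply D(y)=17·(y−5) mod 26:
f(5): 17·(5−5)=0 → a
l(11): 17·(11−5)=102≡24 → y
b(1): 17·(1−5)=-68≡10 → k
y(24): 17·(24−5)=323≡11 → l

aykl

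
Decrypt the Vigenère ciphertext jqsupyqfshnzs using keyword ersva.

fzazpuznxhjia

Repeat the key across the ciphertext: ersvaersvaers
j(9)−e(4): 5 → f
q(16)−r(17): -1≡25 → z
s(18)−s(18): 0 → a
u(20)−v(21): -1≡25 → z
p(15)−a(0): 15 → p
y(24)−e(4): 20 → u
q(16)−r(17): -1≡25 → z
f(5)−s(18): -13≡13 → n
s(18)−v(21): -3≡23 → x
h(7)−a(0): 7 → h
n(13)−e(4): 9 → j
z(25)−r(17): 8 → i
s(18)−s(18): 0 → a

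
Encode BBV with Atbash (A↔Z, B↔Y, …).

YYE

B(1) → Y(24)
B(1) → Y(24)
V(21) → E(4)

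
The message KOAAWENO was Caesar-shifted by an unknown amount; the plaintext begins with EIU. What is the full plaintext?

From the crib: K(10)−E(4)=6, so the shift is 6.
Subtract 6 from each ciphertext letter:
K(10): 10−6=4 → E
O(14): 14−6=8 → I
A(0): 0−6=-6≡20 → U
A(0): 0−6=-6≡20 → U
W(22): 22−6=16 → Q
E(4): 4−6=-2≡24 → Y
N(13): 13−6=7 → H
O(14): 14−6=8 → I

EIUUQYHI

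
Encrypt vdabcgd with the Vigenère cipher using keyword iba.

deajdgl

Repeat the key across the message: ibaibai
v(21)+i(8): 29≡3 → d
d(3)+b(1): 4 → e
a(0)+a(0): 0 → a
b(1)+i(8): 9 → j
c(2)+b(1): 3 → d
g(6)+a(0): 6 → g
d(3)+i(8): 11 → l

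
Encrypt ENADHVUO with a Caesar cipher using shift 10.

E(4): 4+10=14 → O
N(13): 13+10=23 → X
A(0): 0+10=10 → K
D(3): 3+10=13 → N
H(7): 7+10=17 → R
V(21): 21+10=31≡5 → F
U(20): 20+10=30≡4 → E
O(14): 14+10=24 → Y

OXKNRFEY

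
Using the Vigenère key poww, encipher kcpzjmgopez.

Repeat the key across the message: powwpowwpow
k(10)+p(15): 25 → z
c(2)+o(14): 16 → q
p(15)+w(22): 37≡11 → l
z(25)+w(22): 47≡21 → v
j(9)+p(15): 24 → y
m(12)+o(14): 26≡0 → a
g(6)+w(22): 28≡2 → c
o(14)+w(22): 36≡10 → k
p(15)+p(15): 30≡4 → e
e(4)+o(14): 18 → s
z(25)+w(22): 47≡21 → v

zqlvyackesv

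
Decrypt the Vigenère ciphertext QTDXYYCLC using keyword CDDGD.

OQARVWZIW

Repeat the key across the ciphertext: CDDGDCDDG
Q(16)−C(2): 14 → O
T(19)−D(3): 16 → Q
D(3)−D(3): 0 → A
X(23)−G(6): 17 → R
Y(24)−D(3): 21 → V
Y(24)−C(2): 22 → W
C(2)−D(3): -1≡25 → Z
L(11)−D(3): 8 → I
C(2)−G(6): -4≡22 → W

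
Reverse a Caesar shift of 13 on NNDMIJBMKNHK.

AAQZVWOZXAUX

N(13): 13−13=0 → A
N(13): 13−13=0 → A
D(3): 3−13=-10≡16 → Q
M(12): 12−13=-1≡25 → Z
I(8): 8−13=-5≡21 → V
J(9): 9−13=-4≡22 → W
B(1): 1−13=-12≡14 → O
M(12): 12−13=-1≡25 → Z
K(10): 10−13=-3≡23 → X
N(13): 13−13=0 → A
H(7): 7−13=-6≡20 → U
K(10): 10−13=-3≡23 → X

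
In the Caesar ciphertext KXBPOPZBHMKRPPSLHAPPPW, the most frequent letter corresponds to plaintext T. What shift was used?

22

The most frequent ciphertext letter is P (appears 7 times).
P is position 15; T is position 19.
Shift = -4≡22.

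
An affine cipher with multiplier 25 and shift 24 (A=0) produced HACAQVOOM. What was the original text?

The inverse of 25 mod 26 is 25, since 25·25=625≡1. Apply D(y)=25·(y−24) mod 26:
H(7): 25·(7−24)=-425≡17 → R
A(0): 25·(0−24)=-600≡24 → Y
C(2): 25·(2−24)=-550≡22 → W
A(0): 25·(0−24)=-600≡24 → Y
Q(16): 25·(16−24)=-200≡8 → I
V(21): 25·(21−24)=-75≡3 → D
O(14): 25·(14−24)=-250≡10 → K
O(14): 25·(14−24)=-250≡10 → K
M(12): 25·(12−24)=-300≡12 → M

RYWYIDKKM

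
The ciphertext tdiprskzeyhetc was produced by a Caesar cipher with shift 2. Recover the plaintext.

rbgnpqixcwfcra

t(19): 19−2=17 → r
d(3): 3−2=1 → b
i(8): 8−2=6 → g
p(15): 15−2=13 → n
r(17): 17−2=15 → p
s(18): 18−2=16 → q
k(10): 10−2=8 → i
z(25): 25−2=23 → x
e(4): 4−2=2 → c
y(24): 24−2=22 → w
h(7): 7−2=5 → f
e(4): 4−2=2 → c
t(19): 19−2=17 → r
c(2): 2−2=0 → a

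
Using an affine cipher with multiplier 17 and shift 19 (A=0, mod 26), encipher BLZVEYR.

B(1): 17·1+19=36≡10 → K
L(11): 17·11+19=206≡24 → Y
Z(25): 17·25+19=444≡2 → C
V(21): 17·21+19=376≡12 → M
E(4): 17·4+19=87≡9 → J
Y(24): 17·24+19=427≡11 → L
R(17): 17·17+19=308≡22 → W

KYCMJLW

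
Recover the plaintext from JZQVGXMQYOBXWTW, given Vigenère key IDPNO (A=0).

Repeat the key across the ciphertext: IDPNOIDPNOIDPNO
J(9)−I(8): 1 → B
Z(25)−D(3): 22 → W
Q(16)−P(15): 1 → B
V(21)−N(13): 8 → I
G(6)−O(14): -8≡18 → S
X(23)−I(8): 15 → P
M(12)−D(3): 9 → J
Q(16)−P(15): 1 → B
Y(24)−N(13): 11 → L
O(14)−O(14): 0 → A
B(1)−I(8): -7≡19 → T
X(23)−D(3): 20 → U
W(22)−P(15): 7 → H
T(19)−N(13): 6 → G
W(22)−O(14): 8 → I

BWBISPJBLATUHGI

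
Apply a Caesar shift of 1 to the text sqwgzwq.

trxhaxr

s(18): 18+1=19 → t
q(16): 16+1=17 → r
w(22): 22+1=23 → x
g(6): 6+1=7 → h
z(25): 25+1=26≡0 → a
w(22): 22+1=23 → x
q(16): 16+1=17 → r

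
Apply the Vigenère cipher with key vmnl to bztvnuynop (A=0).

wlggiglyjb

Repeat the key across the message: vmnlvmnlvm
b(1)+v(21): 22 → w
z(25)+m(12): 37≡11 → l
t(19)+n(13): 32≡6 → g
v(21)+l(11): 32≡6 → g
n(13)+v(21): 34≡8 → i
u(20)+m(12): 32≡6 → g
y(24)+n(13): 37≡11 → l
n(13)+l(11): 24 → y
o(14)+v(21): 35≡9 → j
p(15)+m(12): 27≡1 → b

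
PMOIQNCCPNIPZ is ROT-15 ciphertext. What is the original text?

P(15): 15−15=0 → A
M(12): 12−15=-3≡23 → X
O(14): 14−15=-1≡25 → Z
I(8): 8−15=-7≡19 → T
Q(16): 16−15=1 → B
N(13): 13−15=-2≡24 → Y
C(2): 2−15=-13≡13 → N
C(2): 2−15=-13≡13 → N
P(15): 15−15=0 → A
N(13): 13−15=-2≡24 → Y
I(8): 8−15=-7≡19 → T
P(15): 15−15=0 → A
Z(25): 25−15=10 → K

AXZTBYNNAYTAK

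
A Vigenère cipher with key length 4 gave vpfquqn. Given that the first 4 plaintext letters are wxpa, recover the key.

zsqq

Subtract each crib letter from the matching ciphertext letter (mod 26):
v(21)−w(22)=-1≡25 → z
p(15)−x(23)=-8≡18 → s
f(5)−p(15)=-10≡16 → q
q(16)−a(0)=16 → q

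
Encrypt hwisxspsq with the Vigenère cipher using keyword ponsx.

Repeat the key across the message: ponsxpons
h(7)+p(15): 22 → w
w(22)+o(14): 36≡10 → k
i(8)+n(13): 21 → v
s(18)+s(18): 36≡10 → k
x(23)+x(23): 46≡20 → u
s(18)+p(15): 33≡7 → h
p(15)+o(14): 29≡3 → d
s(18)+n(13): 31≡5 → f
q(16)+s(18): 34≡8 → i

wkvkuhdfi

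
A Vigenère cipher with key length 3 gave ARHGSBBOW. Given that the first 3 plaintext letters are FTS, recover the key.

VYP

Subtract each crib letter from the matching ciphertext letter (mod 26):
A(0)−F(5)=-5≡21 → V
R(17)−T(19)=-2≡24 → Y
H(7)−S(18)=-11≡15 → P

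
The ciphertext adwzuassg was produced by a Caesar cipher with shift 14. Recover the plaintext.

mpilgmees

a(0): 0−14=-14≡12 → m
d(3): 3−14=-11≡15 → p
w(22): 22−14=8 → i
z(25): 25−14=11 → l
u(20): 20−14=6 → g
a(0): 0−14=-14≡12 → m
s(18): 18−14=4 → e
s(18): 18−14=4 → e
g(6): 6−14=-8≡18 → s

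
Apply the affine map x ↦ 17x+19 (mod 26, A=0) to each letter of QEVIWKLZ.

FJMZDHYC

Q(16): 17·16+19=291≡5 → F
E(4): 17·4+19=87≡9 → J
V(21): 17·21+19=376≡12 → M
I(8): 17·8+19=155≡25 → Z
W(22): 17·22+19=393≡3 → D
K(10): 17·10+19=189≡7 → H
L(11): 17·11+19=206≡24 → Y
Z(25): 17·25+19=444≡2 → C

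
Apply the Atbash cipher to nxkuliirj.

mcpforriq

n(13) → m(12)
x(23) → c(2)
k(10) → p(15)
u(20) → f(5)
l(11) → o(14)
i(8) → r(17)
i(8) → r(17)
r(17) → i(8)
j(9) → q(16)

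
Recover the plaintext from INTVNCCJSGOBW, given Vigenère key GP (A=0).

Repeat the key across the ciphertext: GPGPGPGPGPGPG
I(8)−G(6): 2 → C
N(13)−P(15): -2≡24 → Y
T(19)−G(6): 13 → N
V(21)−P(15): 6 → G
N(13)−G(6): 7 → H
C(2)−P(15): -13≡13 → N
C(2)−G(6): -4≡22 → W
J(9)−P(15): -6≡20 → U
S(18)−G(6): 12 → M
G(6)−P(15): -9≡17 → R
O(14)−G(6): 8 → I
B(1)−P(15): -14≡12 → M
W(22)−G(6): 16 → Q

CYNGHNWUMRIMQ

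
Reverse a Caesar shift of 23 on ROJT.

URMW

R(17): 17−23=-6≡20 → U
O(14): 14−23=-9≡17 → R
J(9): 9−23=-14≡12 → M
T(19): 19−23=-4≡22 → W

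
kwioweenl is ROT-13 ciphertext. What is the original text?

xjvbjrray

k(10): 10−13=-3≡23 → x
w(22): 22−13=9 → j
i(8): 8−13=-5≡21 → v
o(14): 14−13=1 → b
w(22): 22−13=9 → j
e(4): 4−13=-9≡17 → r
e(4): 4−13=-9≡17 → r
n(13): 13−13=0 → a
l(11): 11−13=-2≡24 → y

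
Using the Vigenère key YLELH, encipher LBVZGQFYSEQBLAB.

JMZKNOQCDLOMPLI

Repeat the key across the message: YLELHYLELHYLELH
L(11)+Y(24): 35≡9 → J
B(1)+L(11): 12 → M
V(21)+E(4): 25 → Z
Z(25)+L(11): 36≡10 → K
G(6)+H(7): 13 → N
Q(16)+Y(24): 40≡14 → O
F(5)+L(11): 16 → Q
Y(24)+E(4): 28≡2 → C
S(18)+L(11): 29≡3 → D
E(4)+H(7): 11 → L
Q(16)+Y(24): 40≡14 → O
B(1)+L(11): 12 → M
L(11)+E(4): 15 → P
A(0)+L(11): 11 → L
B(1)+H(7): 8 → I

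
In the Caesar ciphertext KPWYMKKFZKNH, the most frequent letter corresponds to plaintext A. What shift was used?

The most frequent ciphertext letter is K (appears 4 times).
K is position 10; A is position 0.
Shift = 10.

10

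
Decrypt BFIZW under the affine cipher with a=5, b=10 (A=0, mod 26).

The inverse of 5 mod 26 is 21, since 5·21=105≡1. Apply D(y)=21·(y−10) mod 26:
B(1): 21·(1−10)=-189≡19 → T
F(5): 21·(5−10)=-105≡25 → Z
I(8): 21·(8−10)=-42≡10 → K
Z(25): 21·(25−10)=315≡3 → D
W(22): 21·(22−10)=252≡18 → S

TZKDS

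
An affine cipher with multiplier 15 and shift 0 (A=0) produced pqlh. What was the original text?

The inverse of 15 mod 26 is 7, since 15·7=105≡1. Apply D(y)=7·(y−0) mod 26:
p(15): 7·(15−0)=105≡1 → b
q(16): 7·(16−0)=112≡8 → i
l(11): 7·(11−0)=77≡25 → z
h(7): 7·(7−0)=49≡23 → x

bizx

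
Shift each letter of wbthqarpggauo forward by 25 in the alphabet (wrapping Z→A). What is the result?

vasgpzqoffztn

w(22): 22+25=47≡21 → v
b(1): 1+25=26≡0 → a
t(19): 19+25=44≡18 → s
h(7): 7+25=32≡6 → g
q(16): 16+25=41≡15 → p
a(0): 0+25=25 → z
r(17): 17+25=42≡16 → q
p(15): 15+25=40≡14 → o
g(6): 6+25=31≡5 → f
g(6): 6+25=31≡5 → f
a(0): 0+25=25 → z
u(20): 20+25=45≡19 → t
o(14): 14+25=39≡13 → n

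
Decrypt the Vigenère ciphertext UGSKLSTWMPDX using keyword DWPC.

RKDIIWEUJTOV

Repeat the key across the ciphertext: DWPCDWPCDWPC
U(20)−D(3): 17 → R
G(6)−W(22): -16≡10 → K
S(18)−P(15): 3 → D
K(10)−C(2): 8 → I
L(11)−D(3): 8 → I
S(18)−W(22): -4≡22 → W
T(19)−P(15): 4 → E
W(22)−C(2): 20 → U
M(12)−D(3): 9 → J
P(15)−W(22): -7≡19 → T
D(3)−P(15): -12≡14 → O
X(23)−C(2): 21 → V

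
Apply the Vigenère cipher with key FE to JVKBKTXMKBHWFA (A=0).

OZPFPXCQPFMAKE

Repeat the key across the message: FEFEFEFEFEFEFE
J(9)+F(5): 14 → O
V(21)+E(4): 25 → Z
K(10)+F(5): 15 → P
B(1)+E(4): 5 → F
K(10)+F(5): 15 → P
T(19)+E(4): 23 → X
X(23)+F(5): 28≡2 → C
M(12)+E(4): 16 → Q
K(10)+F(5): 15 → P
B(1)+E(4): 5 → F
H(7)+F(5): 12 → M
W(22)+E(4): 26≡0 → A
F(5)+F(5): 10 → K
A(0)+E(4): 4 → E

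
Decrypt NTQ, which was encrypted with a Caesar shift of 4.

N(13): 13−4=9 → J
T(19): 19−4=15 → P
Q(16): 16−4=12 → M

JPM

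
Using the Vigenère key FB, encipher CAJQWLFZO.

Repeat the key across the message: FBFBFBFBF
C(2)+F(5): 7 → H
A(0)+B(1): 1 → B
J(9)+F(5): 14 → O
Q(16)+B(1): 17 → R
W(22)+F(5): 27≡1 → B
L(11)+B(1): 12 → M
F(5)+F(5): 10 → K
Z(25)+B(1): 26≡0 → A
O(14)+F(5): 19 → T

HBORBMKAT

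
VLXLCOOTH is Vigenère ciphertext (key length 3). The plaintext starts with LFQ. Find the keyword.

Subtract each crib letter from the matching ciphertext letter (mod 26):
V(21)−L(11)=10 → K
L(11)−F(5)=6 → G
X(23)−Q(16)=7 → H

KGH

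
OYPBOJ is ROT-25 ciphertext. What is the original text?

O(14): 14−25=-11≡15 → P
Y(24): 24−25=-1≡25 → Z
P(15): 15−25=-10≡16 → Q
B(1): 1−25=-24≡2 → C
O(14): 14−25=-11≡15 → P
J(9): 9−25=-16≡10 → K

PZQCPK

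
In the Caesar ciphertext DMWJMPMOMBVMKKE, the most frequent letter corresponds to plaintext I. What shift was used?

The most frequent ciphertext letter is M (appears 5 times).
M is position 12; I is position 8.
Shift = 4.

4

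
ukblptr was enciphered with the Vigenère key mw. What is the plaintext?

ioppdxf

Repeat the key across the ciphertext: mwmwmwm
u(20)−m(12): 8 → i
k(10)−w(22): -12≡14 → o
b(1)−m(12): -11≡15 → p
l(11)−w(22): -11≡15 → p
p(15)−m(12): 3 → d
t(19)−w(22): -3≡23 → x
r(17)−m(12): 5 → f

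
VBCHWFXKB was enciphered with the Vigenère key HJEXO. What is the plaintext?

Repeat the key across the ciphertext: HJEXOHJEX
V(21)−H(7): 14 → O
B(1)−J(9): -8≡18 → S
C(2)−E(4): -2≡24 → Y
H(7)−X(23): -16≡10 → K
W(22)−O(14): 8 → I
F(5)−H(7): -2≡24 → Y
X(23)−J(9): 14 → O
K(10)−E(4): 6 → G
B(1)−X(23): -22≡4 → E

OSYKIYOGE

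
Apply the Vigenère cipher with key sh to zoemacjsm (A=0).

Repeat the key across the message: shshshshs
z(25)+s(18): 43≡17 → r
o(14)+h(7): 21 → v
e(4)+s(18): 22 → w
m(12)+h(7): 19 → t
a(0)+s(18): 18 → s
c(2)+h(7): 9 → j
j(9)+s(18): 27≡1 → b
s(18)+h(7): 25 → z
m(12)+s(18): 30≡4 → e

rvwtsjbze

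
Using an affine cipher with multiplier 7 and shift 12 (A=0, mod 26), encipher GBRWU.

CTBKW

G(6): 7·6+12=54≡2 → C
B(1): 7·1+12=19 → T
R(17): 7·17+12=131≡1 → B
W(22): 7·22+12=166≡10 → K
U(20): 7·20+12=152≡22 → W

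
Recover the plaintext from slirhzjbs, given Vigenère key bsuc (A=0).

rtopghpzr

Repeat the key across the ciphertext: bsucbsucb
s(18)−b(1): 17 → r
l(11)−s(18): -7≡19 → t
i(8)−u(20): -12≡14 → o
r(17)−c(2): 15 → p
h(7)−b(1): 6 → g
z(25)−s(18): 7 → h
j(9)−u(20): -11≡15 → p
b(1)−c(2): -1≡25 → z
s(18)−b(1): 17 → r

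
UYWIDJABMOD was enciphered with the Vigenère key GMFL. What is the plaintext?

Repeat the key across the ciphertext: GMFLGMFLGMF
U(20)−G(6): 14 → O
Y(24)−M(12): 12 → M
W(22)−F(5): 17 → R
I(8)−L(11): -3≡23 → X
D(3)−G(6): -3≡23 → X
J(9)−M(12): -3≡23 → X
A(0)−F(5): -5≡21 → V
B(1)−L(11): -10≡16 → Q
M(12)−G(6): 6 → G
O(14)−M(12): 2 → C
D(3)−F(5): -2≡24 → Y

OMRXXXVQGCY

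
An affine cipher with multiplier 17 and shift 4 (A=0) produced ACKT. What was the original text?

The inverse of 17 mod 26 is 23, since 17·23=391≡1. Apply D(y)=23·(y−4) mod 26:
A(0): 23·(0−4)=-92≡12 → M
C(2): 23·(2−4)=-46≡6 → G
K(10): 23·(10−4)=138≡8 → I
T(19): 23·(19−4)=345≡7 → H

MGIH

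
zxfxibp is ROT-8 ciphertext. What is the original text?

rpxpath

z(25): 25−8=17 → r
x(23): 23−8=15 → p
f(5): 5−8=-3≡23 → x
x(23): 23−8=15 → p
i(8): 8−8=0 → a
b(1): 1−8=-7≡19 → t
p(15): 15−8=7 → h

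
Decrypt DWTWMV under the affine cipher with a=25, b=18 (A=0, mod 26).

The inverse of 25 mod 26 is 25, since 25·25=625≡1. Apply D(y)=25·(y−18) mod 26:
D(3): 25·(3−18)=-375≡15 → P
W(22): 25·(22−18)=100≡22 → W
T(19): 25·(19−18)=25 → Z
W(22): 25·(22−18)=100≡22 → W
M(12): 25·(12−18)=-150≡6 → G
V(21): 25·(21−18)=75≡23 → X

PWZWGX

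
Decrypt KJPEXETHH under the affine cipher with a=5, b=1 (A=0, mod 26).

HMILULOWW

The inverse of 5 mod 26 is 21, since 5·21=105≡1. Apply D(y)=21·(y−1) mod 26:
K(10): 21·(10−1)=189≡7 → H
J(9): 21·(9−1)=168≡12 → M
P(15): 21·(15−1)=294≡8 → I
E(4): 21·(4−1)=63≡11 → L
X(23): 21·(23−1)=462≡20 → U
E(4): 21·(4−1)=63≡11 → L
T(19): 21·(19−1)=378≡14 → O
H(7): 21·(7−1)=126≡22 → W
H(7): 21·(7−1)=126≡22 → W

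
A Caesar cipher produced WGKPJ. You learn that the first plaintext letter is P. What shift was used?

7

From the crib: W(22)−P(15)=7, so the shift is 7.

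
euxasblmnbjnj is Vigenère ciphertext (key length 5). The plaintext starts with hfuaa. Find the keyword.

Subtract each crib letter from the matching ciphertext letter (mod 26):
e(4)−h(7)=-3≡23 → x
u(20)−f(5)=15 → p
x(23)−u(20)=3 → d
a(0)−a(0)=0 → a
s(18)−a(0)=18 → s

xpdas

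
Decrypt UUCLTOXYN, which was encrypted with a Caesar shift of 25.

U(20): 20−25=-5≡21 → V
U(20): 20−25=-5≡21 → V
C(2): 2−25=-23≡3 → D
L(11): 11−25=-14≡12 → M
T(19): 19−25=-6≡20 → U
O(14): 14−25=-11≡15 → P
X(23): 23−25=-2≡24 → Y
Y(24): 24−25=-1≡25 → Z
N(13): 13−25=-12≡14 → O

VVDMUPYZO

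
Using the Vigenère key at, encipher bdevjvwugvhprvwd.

Repeat the key across the message: atatatatatatatat
b(1)+a(0): 1 → b
d(3)+t(19): 22 → w
e(4)+a(0): 4 → e
v(21)+t(19): 40≡14 → o
j(9)+a(0): 9 → j
v(21)+t(19): 40≡14 → o
w(22)+a(0): 22 → w
u(20)+t(19): 39≡13 → n
g(6)+a(0): 6 → g
v(21)+t(19): 40≡14 → o
h(7)+a(0): 7 → h
p(15)+t(19): 34≡8 → i
r(17)+a(0): 17 → r
v(21)+t(19): 40≡14 → o
w(22)+a(0): 22 → w
d(3)+t(19): 22 → w

bweojowngohiroww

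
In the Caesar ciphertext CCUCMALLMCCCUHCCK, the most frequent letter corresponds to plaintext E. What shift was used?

The most frequent ciphertext letter is C (appears 8 times).
C is position 2; E is position 4.
Shift = -2≡24.

24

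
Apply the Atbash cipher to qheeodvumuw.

jsvvlwefnfd

q(16) → j(9)
h(7) → s(18)
e(4) → v(21)
e(4) → v(21)
o(14) → l(11)
d(3) → w(22)
v(21) → e(4)
u(20) → f(5)
m(12) → n(13)
u(20) → f(5)
w(22) → d(3)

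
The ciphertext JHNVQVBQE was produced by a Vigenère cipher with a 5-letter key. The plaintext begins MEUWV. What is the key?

XDTZV

Subtract each crib letter from the matching ciphertext letter (mod 26):
J(9)−M(12)=-3≡23 → X
H(7)−E(4)=3 → D
N(13)−U(20)=-7≡19 → T
V(21)−W(22)=-1≡25 → Z
Q(16)−V(21)=-5≡21 → V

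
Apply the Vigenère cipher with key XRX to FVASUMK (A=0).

CMXPLJH

Repeat the key across the message: XRXXRXX
F(5)+X(23): 28≡2 → C
V(21)+R(17): 38≡12 → M
A(0)+X(23): 23 → X
S(18)+X(23): 41≡15 → P
U(20)+R(17): 37≡11 → L
M(12)+X(23): 35≡9 → J
K(10)+X(23): 33≡7 → H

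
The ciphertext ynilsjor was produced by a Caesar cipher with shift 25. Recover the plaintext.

y(24): 24−25=-1≡25 → z
n(13): 13−25=-12≡14 → o
i(8): 8−25=-17≡9 → j
l(11): 11−25=-14≡12 → m
s(18): 18−25=-7≡19 → t
j(9): 9−25=-16≡10 → k
o(14): 14−25=-11≡15 → p
r(17): 17−25=-8≡18 → s

zojmtkps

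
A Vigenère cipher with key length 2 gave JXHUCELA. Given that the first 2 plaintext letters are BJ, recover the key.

IO

Subtract each crib letter from the matching ciphertext letter (mod 26):
J(9)−B(1)=8 → I
X(23)−J(9)=14 → O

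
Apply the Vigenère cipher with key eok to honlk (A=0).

Repeat the key across the message: eokeo
h(7)+e(4): 11 → l
o(14)+o(14): 28≡2 → c
n(13)+k(10): 23 → x
l(11)+e(4): 15 → p
k(10)+o(14): 24 → y

lcxpy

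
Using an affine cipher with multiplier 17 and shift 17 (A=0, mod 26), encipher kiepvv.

fxhmkk

k(10): 17·10+17=187≡5 → f
i(8): 17·8+17=153≡23 → x
e(4): 17·4+17=85≡7 → h
p(15): 17·15+17=272≡12 → m
v(21): 17·21+17=374≡10 → k
v(21): 17·21+17=374≡10 → k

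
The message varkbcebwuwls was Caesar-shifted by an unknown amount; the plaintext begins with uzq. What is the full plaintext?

uzqjabdavtvkr

From the crib: v(21)−u(20)=1, so the shift is 1.
Subtract 1 from each ciphertext letter:
v(21): 21−1=20 → u
a(0): 0−1=-1≡25 → z
r(17): 17−1=16 → q
k(10): 10−1=9 → j
b(1): 1−1=0 → a
c(2): 2−1=1 → b
e(4): 4−1=3 → d
b(1): 1−1=0 → a
w(22): 22−1=21 → v
u(20): 20−1=19 → t
w(22): 22−1=21 → v
l(11): 11−1=10 → k
s(18): 18−1=17 → r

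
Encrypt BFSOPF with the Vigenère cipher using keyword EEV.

FJNSTA

Repeat the key across the message: EEVEEV
B(1)+E(4): 5 → F
F(5)+E(4): 9 → J
S(18)+V(21): 39≡13 → N
O(14)+E(4): 18 → S
P(15)+E(4): 19 → T
F(5)+V(21): 26≡0 → A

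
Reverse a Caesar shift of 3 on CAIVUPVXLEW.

C(2): 2−3=-1≡25 → Z
A(0): 0−3=-3≡23 → X
I(8): 8−3=5 → F
V(21): 21−3=18 → S
U(20): 20−3=17 → R
P(15): 15−3=12 → M
V(21): 21−3=18 → S
X(23): 23−3=20 → U
L(11): 11−3=8 → I
E(4): 4−3=1 → B
W(22): 22−3=19 → T

ZXFSRMSUIBT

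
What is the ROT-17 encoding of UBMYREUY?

LSDPIVLP

U(20): 20+17=37≡11 → L
B(1): 1+17=18 → S
M(12): 12+17=29≡3 → D
Y(24): 24+17=41≡15 → P
R(17): 17+17=34≡8 → I
E(4): 4+17=21 → V
U(20): 20+17=37≡11 → L
Y(24): 24+17=41≡15 → P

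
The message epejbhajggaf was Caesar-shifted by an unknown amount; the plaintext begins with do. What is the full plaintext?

From the crib: e(4)−d(3)=1, so the shift is 1.
Subtract 1 from each ciphertext letter:
e(4): 4−1=3 → d
p(15): 15−1=14 → o
e(4): 4−1=3 → d
j(9): 9−1=8 → i
b(1): 1−1=0 → a
h(7): 7−1=6 → g
a(0): 0−1=-1≡25 → z
j(9): 9−1=8 → i
g(6): 6−1=5 → f
g(6): 6−1=5 → f
a(0): 0−1=-1≡25 → z
f(5): 5−1=4 → e

dodiagziffze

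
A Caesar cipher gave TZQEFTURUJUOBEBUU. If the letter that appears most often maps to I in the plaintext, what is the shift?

12

The most frequent ciphertext letter is U (appears 5 times).
U is position 20; I is position 8.
Shift = 12.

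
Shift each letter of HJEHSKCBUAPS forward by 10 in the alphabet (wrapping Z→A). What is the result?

RTORCUMLEKZC

H(7): 7+10=17 → R
J(9): 9+10=19 → T
E(4): 4+10=14 → O
H(7): 7+10=17 → R
S(18): 18+10=28≡2 → C
K(10): 10+10=20 → U
C(2): 2+10=12 → M
B(1): 1+10=11 → L
U(20): 20+10=30≡4 → E
A(0): 0+10=10 → K
P(15): 15+10=25 → Z
S(18): 18+10=28≡2 → C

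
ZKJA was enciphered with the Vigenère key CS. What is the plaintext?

XSHI

Repeat the key across the ciphertext: CSCS
Z(25)−C(2): 23 → X
K(10)−S(18): -8≡18 → S
J(9)−C(2): 7 → H
A(0)−S(18): -18≡8 → I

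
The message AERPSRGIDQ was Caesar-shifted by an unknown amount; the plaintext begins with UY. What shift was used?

From the crib: A(0)−U(20)=-20≡6, so the shift is 6.

6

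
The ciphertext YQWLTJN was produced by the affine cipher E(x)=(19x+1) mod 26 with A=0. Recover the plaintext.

TJXGQKC

The inverse of 19 mod 26 is 11, since 19·11=209≡1. Apply D(y)=11·(y−1) mod 26:
Y(24): 11·(24−1)=253≡19 → T
Q(16): 11·(16−1)=165≡9 → J
W(22): 11·(22−1)=231≡23 → X
L(11): 11·(11−1)=110≡6 → G
T(19): 11·(19−1)=198≡16 → Q
J(9): 11·(9−1)=88≡10 → K
N(13): 11·(13−1)=132≡2 → C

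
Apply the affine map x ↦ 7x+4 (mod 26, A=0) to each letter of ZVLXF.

Z(25): 7·25+4=179≡23 → X
V(21): 7·21+4=151≡21 → V
L(11): 7·11+4=81≡3 → D
X(23): 7·23+4=165≡9 → J
F(5): 7·5+4=39≡13 → N

XVDJN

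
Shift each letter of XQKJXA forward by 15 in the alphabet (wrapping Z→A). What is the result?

MFZYMP

X(23): 23+15=38≡12 → M
Q(16): 16+15=31≡5 → F
K(10): 10+15=25 → Z
J(9): 9+15=24 → Y
X(23): 23+15=38≡12 → M
A(0): 0+15=15 → P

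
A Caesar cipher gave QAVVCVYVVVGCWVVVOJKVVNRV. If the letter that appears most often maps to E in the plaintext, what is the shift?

17

The most frequent ciphertext letter is V (appears 12 times).
V is position 21; E is position 4.
Shift = 17.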